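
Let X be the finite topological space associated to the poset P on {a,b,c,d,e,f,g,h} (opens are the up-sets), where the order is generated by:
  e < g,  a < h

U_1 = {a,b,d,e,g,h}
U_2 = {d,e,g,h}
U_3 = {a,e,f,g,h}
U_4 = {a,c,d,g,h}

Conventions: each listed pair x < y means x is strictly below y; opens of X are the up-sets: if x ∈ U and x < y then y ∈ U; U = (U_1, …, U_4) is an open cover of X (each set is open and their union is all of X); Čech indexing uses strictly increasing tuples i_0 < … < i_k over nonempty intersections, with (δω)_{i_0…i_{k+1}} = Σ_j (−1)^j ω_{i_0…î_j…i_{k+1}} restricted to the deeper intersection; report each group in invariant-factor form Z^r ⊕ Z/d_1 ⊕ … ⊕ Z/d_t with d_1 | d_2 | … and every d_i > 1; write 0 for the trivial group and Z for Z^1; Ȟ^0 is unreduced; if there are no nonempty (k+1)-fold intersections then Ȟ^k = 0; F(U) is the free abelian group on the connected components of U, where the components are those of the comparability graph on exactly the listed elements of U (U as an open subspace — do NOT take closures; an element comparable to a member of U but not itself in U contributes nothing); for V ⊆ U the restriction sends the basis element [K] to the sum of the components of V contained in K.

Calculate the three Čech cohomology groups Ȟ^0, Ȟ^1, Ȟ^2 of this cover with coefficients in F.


nonempty intersections:
  U12={d,e,g,h} U13={a,e,g,h} U14={a,d,g,h} U23={e,g,h} U24={d,g,h} U34={a,g,h}
  U123={e,g,h} U124={d,g,h} U134={a,g,h} U234={g,h}
  U1234={g,h}
components per intersection:
  U1: {a,h} {b} {d} {e,g}
  U2: {d} {e,g} {h}
  U3: {a,h} {e,g} {f}
  U4: {a,h} {c} {d} {g}
  U12: {d} {e,g} {h}
  U13: {a,h} {e,g}
  U14: {a,h} {d} {g}
  U23: {e,g} {h}
  U24: {d} {g} {h}
  U34: {a,h} {g}
  U123: {e,g} {h}
  U124: {d} {g} {h}
  U134: {a,h} {g}
  U234: {g} {h}
  U1234: {g} {h}
C dims 14,15,9,2; δ0: rk 8, SNF 1^8; δ1: rk 7, SNF 1^7; δ2: rk 2, SNF 1^2
Ȟ^0: (14−8)−0=6 ⇒ Z^6
Ȟ^1: (15−7)−8=0 ⇒ 0
Ȟ^2: (9−2)−7=0 ⇒ 0

Ȟ^0 ≅ Z^6; Ȟ^1 ≅ 0; Ȟ^2 ≅ 0


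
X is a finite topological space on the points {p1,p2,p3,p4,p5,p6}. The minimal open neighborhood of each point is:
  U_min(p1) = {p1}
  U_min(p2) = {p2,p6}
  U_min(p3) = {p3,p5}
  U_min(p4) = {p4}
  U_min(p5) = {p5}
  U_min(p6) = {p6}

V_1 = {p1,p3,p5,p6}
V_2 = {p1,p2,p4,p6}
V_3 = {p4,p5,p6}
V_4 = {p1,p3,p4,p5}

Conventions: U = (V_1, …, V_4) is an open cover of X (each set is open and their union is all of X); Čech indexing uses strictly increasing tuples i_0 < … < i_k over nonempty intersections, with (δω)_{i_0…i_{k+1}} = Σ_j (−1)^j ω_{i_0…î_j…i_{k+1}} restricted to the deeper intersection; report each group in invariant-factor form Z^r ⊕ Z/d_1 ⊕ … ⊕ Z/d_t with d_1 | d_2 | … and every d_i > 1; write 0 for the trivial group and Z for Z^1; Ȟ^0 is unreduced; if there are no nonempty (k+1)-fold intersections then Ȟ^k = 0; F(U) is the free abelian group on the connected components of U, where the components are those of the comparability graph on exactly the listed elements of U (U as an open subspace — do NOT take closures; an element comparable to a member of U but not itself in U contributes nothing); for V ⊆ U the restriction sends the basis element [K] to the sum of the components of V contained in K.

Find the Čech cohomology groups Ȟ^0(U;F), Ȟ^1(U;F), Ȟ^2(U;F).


Ȟ^0(U;F) ≅ Z^4; Ȟ^1(U;F) ≅ 0; Ȟ^2(U;F) ≅ 0

nonempty overlaps:
  V12={p1,p6} V13={p5,p6} V14={p1,p3,p5} V23={p4,p6} V24={p1,p4} V34={p4,p5}
  V123={p6} V124={p1} V134={p5} V234={p4}
components per intersection:
  V1: {p1} {p3,p5} {p6}
  V2: {p1} {p2,p6} {p4}
  V3: {p4} {p5} {p6}
  V4: {p1} {p3,p5} {p4}
  V12: {p1} {p6}
  V13: {p5} {p6}
  V14: {p1} {p3,p5}
  V23: {p4} {p6}
  V24: {p1} {p4}
  V34: {p4} {p5}
  V123: {p6}
  V124: {p1}
  V134: {p5}
  V234: {p4}
C dims 12,12,4; δ0: rk 8, SNF 1^8; δ1: rk 4, SNF 1^4
degree 0: 12−8−0 = 4 → Ȟ^0 ≅ Z^4
degree 1: 12−4−8 = 0 → Ȟ^1 ≅ 0
degree 2: 4−0−4 = 0 → Ȟ^2 ≅ 0


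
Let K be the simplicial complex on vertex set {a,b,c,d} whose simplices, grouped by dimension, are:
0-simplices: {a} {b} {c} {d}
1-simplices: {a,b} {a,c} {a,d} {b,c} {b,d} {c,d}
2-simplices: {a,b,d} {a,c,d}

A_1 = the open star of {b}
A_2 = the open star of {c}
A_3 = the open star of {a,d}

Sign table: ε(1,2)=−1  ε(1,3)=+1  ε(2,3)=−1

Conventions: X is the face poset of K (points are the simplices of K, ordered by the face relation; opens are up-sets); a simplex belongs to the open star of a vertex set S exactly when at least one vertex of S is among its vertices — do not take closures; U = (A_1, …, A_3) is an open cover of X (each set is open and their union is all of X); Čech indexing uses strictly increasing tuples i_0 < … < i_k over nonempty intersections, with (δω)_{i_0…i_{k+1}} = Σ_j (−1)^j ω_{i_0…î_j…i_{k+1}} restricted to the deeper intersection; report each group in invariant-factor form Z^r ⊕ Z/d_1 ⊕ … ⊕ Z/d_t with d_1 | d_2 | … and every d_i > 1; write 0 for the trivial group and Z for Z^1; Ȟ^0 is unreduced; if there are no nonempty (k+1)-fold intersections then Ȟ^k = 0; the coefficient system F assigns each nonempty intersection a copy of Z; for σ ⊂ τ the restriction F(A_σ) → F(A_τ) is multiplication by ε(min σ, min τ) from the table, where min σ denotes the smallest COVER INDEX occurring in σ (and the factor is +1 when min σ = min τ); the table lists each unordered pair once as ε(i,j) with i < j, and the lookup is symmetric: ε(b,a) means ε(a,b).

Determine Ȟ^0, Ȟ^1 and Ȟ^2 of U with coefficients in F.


Ȟ^0(U;F) ≅ Z, Ȟ^1(U;F) ≅ Z and Ȟ^2(U;F) ≅ 0

nerve of the cover:
  A1={{b},{a,b},{b,c},{b,d},{a,b,d}} A2={{c},{a,c},{b,c},{c,d},{a,c,d}} A3={{a},{d},{a,b},{a,c},{a,d},{b,d},{c,d},{a,b,d},{a,c,d}}
  A12={{b,c}} A13={{a,b},{b,d},{a,b,d}} A23={{a,c},{c,d},{a,c,d}}
C dims 3,3; δ0: rk 2, SNF 1^2
Ȟ^0 = (3 − 2) − 0 = 1, so Ȟ^0 ≅ Z
Ȟ^1 = (3 − 0) − 2 = 1, so Ȟ^1 ≅ Z
Ȟ^2 = (0 − 0) − 0 = 0, so Ȟ^2 ≅ 0


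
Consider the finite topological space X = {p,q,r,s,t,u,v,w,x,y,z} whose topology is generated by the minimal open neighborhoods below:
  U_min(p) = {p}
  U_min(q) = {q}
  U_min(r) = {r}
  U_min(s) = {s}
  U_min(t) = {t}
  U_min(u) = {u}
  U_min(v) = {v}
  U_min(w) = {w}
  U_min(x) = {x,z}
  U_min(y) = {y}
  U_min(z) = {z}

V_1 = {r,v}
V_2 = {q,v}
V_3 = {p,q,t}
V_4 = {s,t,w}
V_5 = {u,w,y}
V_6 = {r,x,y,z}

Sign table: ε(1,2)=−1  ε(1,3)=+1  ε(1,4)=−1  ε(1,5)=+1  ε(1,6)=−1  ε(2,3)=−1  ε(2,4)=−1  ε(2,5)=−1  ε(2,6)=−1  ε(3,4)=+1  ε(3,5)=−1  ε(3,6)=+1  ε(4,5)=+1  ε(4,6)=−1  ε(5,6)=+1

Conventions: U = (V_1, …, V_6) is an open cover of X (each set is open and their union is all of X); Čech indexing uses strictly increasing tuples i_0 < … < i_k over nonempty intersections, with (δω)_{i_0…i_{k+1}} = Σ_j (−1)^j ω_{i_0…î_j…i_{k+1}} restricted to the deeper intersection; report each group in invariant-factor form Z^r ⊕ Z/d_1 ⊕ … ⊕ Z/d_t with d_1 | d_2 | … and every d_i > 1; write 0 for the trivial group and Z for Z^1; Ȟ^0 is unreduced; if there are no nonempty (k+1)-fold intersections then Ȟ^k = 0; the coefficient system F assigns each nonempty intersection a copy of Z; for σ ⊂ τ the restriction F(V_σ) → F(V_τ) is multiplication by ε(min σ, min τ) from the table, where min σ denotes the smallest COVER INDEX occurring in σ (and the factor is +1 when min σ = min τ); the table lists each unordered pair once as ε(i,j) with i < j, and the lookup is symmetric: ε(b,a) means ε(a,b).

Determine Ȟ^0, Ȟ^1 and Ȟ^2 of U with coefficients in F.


intersection data:
  V12={v} V16={r} V23={q} V34={t} V45={w} V56={y}
C dims 6,6; δ0: rk 6, SNF 1^5·2
Ȟ^0 = (6 − 6) − 0 = 0, so Ȟ^0 ≅ 0
Ȟ^1 = (6 − 0) − 6 = 0 plus torsion [2], so Ȟ^1 ≅ Z/2
Ȟ^2 = (0 − 0) − 0 = 0, so Ȟ^2 ≅ 0

Ȟ^0 ≅ 0; Ȟ^1 ≅ Z/2; Ȟ^2 ≅ 0


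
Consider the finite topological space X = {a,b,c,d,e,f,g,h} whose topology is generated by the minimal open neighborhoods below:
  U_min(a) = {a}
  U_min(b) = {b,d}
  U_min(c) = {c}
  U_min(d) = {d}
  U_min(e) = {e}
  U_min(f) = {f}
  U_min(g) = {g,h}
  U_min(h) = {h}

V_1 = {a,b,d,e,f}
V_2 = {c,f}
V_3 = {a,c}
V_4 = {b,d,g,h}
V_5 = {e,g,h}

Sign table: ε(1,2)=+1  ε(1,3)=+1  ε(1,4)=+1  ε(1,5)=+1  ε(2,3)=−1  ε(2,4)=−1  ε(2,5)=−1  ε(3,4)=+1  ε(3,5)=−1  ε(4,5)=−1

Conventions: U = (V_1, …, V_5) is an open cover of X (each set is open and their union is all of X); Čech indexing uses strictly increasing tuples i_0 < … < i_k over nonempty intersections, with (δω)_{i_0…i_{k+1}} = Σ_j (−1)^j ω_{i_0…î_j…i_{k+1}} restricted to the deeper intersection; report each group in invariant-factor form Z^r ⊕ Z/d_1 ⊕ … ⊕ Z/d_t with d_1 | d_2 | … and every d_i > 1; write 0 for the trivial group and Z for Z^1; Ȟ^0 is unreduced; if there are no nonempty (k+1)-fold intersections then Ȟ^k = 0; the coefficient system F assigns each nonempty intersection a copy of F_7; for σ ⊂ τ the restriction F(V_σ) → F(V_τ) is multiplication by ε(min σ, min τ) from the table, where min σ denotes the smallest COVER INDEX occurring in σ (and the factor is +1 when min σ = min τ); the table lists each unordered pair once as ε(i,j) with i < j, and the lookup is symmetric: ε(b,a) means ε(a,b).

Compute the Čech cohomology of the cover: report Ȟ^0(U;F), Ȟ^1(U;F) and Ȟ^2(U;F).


nonempty intersections:
  V12={f} V13={a} V14={b,d} V15={e} V23={c} V45={g,h}
C dims 5,6; δ0: rk_F7 5
Ȟ^0: (5−5)−0=0 ⇒ 0
Ȟ^1: (6−0)−5=1 ⇒ Z/7
Ȟ^2: (0−0)−0=0 ⇒ 0

Ȟ^0(U;F) ≅ 0, Ȟ^1(U;F) ≅ Z/7, Ȟ^2(U;F) ≅ 0


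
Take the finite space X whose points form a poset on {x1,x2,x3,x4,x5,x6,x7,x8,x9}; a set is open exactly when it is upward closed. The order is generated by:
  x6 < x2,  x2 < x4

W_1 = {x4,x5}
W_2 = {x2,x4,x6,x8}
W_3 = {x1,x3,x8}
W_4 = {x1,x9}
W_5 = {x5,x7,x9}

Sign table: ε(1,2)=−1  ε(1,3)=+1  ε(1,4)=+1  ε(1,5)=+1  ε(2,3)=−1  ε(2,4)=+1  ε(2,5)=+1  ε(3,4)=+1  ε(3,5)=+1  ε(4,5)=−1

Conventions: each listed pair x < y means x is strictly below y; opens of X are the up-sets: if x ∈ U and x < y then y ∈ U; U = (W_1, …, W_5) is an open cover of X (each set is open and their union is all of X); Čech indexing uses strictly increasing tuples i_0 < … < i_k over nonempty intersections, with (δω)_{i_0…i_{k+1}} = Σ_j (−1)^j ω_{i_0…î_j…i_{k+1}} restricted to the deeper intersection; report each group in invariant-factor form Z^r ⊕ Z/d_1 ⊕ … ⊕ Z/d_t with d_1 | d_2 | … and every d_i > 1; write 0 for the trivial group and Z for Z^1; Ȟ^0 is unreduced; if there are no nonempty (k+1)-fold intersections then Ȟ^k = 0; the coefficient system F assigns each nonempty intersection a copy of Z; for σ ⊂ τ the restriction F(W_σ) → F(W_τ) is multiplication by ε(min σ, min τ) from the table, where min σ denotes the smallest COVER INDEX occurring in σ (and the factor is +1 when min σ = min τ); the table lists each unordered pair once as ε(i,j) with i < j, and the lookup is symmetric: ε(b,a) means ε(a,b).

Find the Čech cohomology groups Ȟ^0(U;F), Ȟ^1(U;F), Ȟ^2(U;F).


Ȟ^0(U;F) ≅ 0,  Ȟ^1(U;F) ≅ Z/2,  Ȟ^2(U;F) ≅ 0

nonempty intersections:
  W12={x4} W15={x5} W23={x8} W34={x1} W45={x9}
C dims 5,5; δ0: rk 5, SNF 1^4·2
Ȟ^0: (5−5)−0=0 ⇒ 0
Ȟ^1: (5−0)−5=0 plus torsion [2] ⇒ Z/2
Ȟ^2: (0−0)−0=0 ⇒ 0


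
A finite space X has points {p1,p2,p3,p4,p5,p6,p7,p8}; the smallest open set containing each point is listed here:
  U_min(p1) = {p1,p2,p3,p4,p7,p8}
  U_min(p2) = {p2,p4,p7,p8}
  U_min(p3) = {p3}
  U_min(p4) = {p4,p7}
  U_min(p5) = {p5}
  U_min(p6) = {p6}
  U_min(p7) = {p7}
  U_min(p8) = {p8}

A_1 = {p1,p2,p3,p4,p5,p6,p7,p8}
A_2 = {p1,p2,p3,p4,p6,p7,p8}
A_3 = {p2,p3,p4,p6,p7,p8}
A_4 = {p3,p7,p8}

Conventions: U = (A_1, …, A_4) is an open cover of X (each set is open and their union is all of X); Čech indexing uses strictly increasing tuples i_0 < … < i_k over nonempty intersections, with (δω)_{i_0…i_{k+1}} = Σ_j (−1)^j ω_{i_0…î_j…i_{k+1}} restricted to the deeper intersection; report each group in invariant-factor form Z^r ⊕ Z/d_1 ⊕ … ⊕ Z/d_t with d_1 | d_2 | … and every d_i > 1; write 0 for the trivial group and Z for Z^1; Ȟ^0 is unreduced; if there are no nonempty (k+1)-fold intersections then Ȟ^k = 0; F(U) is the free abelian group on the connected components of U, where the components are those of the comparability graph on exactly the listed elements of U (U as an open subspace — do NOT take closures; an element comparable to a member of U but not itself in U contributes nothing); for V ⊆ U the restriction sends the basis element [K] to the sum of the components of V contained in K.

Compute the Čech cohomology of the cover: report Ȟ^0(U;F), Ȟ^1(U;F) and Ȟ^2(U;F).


intersection data:
  A12={p1,p2,p3,p4,p6,p7,p8} A13={p2,p3,p4,p6,p7,p8} A14={p3,p7,p8} A23={p2,p3,p4,p6,p7,p8} A24={p3,p7,p8} A34={p3,p7,p8}
  A123={p2,p3,p4,p6,p7,p8} A124={p3,p7,p8} A134={p3,p7,p8} A234={p3,p7,p8}
  A1234={p3,p7,p8}
components per intersection:
  A1: {p1,p2,p3,p4,p7,p8} {p5} {p6}
  A2: {p1,p2,p3,p4,p7,p8} {p6}
  A3: {p2,p4,p7,p8} {p3} {p6}
  A4: {p3} {p7} {p8}
  A12: {p1,p2,p3,p4,p7,p8} {p6}
  A13: {p2,p4,p7,p8} {p3} {p6}
  A14: {p3} {p7} {p8}
  A23: {p2,p4,p7,p8} {p3} {p6}
  A24: {p3} {p7} {p8}
  A34: {p3} {p7} {p8}
  A123: {p2,p4,p7,p8} {p3} {p6}
  A124: {p3} {p7} {p8}
  A134: {p3} {p7} {p8}
  A234: {p3} {p7} {p8}
  A1234: {p3} {p7} {p8}
C dims 11,17,12,3; δ0: rk 8, SNF 1^8; δ1: rk 9, SNF 1^9; δ2: rk 3, SNF 1^3
Ȟ^0 = (11 − 8) − 0 = 3, so Ȟ^0 ≅ Z^3
Ȟ^1 = (17 − 9) − 8 = 0, so Ȟ^1 ≅ 0
Ȟ^2 = (12 − 3) − 9 = 0, so Ȟ^2 ≅ 0

Ȟ^0(U;F) ≅ Z^3; Ȟ^1(U;F) ≅ 0; Ȟ^2(U;F) ≅ 0


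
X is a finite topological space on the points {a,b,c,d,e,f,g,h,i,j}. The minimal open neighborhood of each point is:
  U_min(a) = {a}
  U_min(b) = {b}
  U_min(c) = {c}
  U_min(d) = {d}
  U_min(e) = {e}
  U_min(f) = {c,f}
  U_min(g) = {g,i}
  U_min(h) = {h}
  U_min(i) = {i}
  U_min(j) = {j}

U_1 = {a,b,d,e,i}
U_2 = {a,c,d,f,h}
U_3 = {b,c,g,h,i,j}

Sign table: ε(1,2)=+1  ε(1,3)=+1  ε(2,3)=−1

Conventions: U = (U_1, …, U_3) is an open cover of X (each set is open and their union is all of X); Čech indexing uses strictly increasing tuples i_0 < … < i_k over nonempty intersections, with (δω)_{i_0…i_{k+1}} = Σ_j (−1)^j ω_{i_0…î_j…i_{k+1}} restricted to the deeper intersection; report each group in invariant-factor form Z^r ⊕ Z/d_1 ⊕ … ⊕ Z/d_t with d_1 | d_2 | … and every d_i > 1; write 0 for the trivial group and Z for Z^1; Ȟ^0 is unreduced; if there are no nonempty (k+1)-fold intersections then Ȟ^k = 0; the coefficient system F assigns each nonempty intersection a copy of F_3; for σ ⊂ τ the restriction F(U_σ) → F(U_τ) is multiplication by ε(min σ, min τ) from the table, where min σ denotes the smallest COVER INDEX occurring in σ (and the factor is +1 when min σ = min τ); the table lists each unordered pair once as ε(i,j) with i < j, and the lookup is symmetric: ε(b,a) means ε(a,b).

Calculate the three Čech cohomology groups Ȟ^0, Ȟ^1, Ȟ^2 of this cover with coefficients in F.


Ȟ^0(U;F) ≅ 0, Ȟ^1(U;F) ≅ 0, Ȟ^2(U;F) ≅ 0

nonempty overlaps:
  U12={a,d} U13={b,i} U23={c,h}
C dims 3,3; δ0: rk_F3 3
degree 0: 3−3−0 = 0 → Ȟ^0 ≅ 0
degree 1: 3−0−3 = 0 → Ȟ^1 ≅ 0
degree 2: 0−0−0 = 0 → Ȟ^2 ≅ 0


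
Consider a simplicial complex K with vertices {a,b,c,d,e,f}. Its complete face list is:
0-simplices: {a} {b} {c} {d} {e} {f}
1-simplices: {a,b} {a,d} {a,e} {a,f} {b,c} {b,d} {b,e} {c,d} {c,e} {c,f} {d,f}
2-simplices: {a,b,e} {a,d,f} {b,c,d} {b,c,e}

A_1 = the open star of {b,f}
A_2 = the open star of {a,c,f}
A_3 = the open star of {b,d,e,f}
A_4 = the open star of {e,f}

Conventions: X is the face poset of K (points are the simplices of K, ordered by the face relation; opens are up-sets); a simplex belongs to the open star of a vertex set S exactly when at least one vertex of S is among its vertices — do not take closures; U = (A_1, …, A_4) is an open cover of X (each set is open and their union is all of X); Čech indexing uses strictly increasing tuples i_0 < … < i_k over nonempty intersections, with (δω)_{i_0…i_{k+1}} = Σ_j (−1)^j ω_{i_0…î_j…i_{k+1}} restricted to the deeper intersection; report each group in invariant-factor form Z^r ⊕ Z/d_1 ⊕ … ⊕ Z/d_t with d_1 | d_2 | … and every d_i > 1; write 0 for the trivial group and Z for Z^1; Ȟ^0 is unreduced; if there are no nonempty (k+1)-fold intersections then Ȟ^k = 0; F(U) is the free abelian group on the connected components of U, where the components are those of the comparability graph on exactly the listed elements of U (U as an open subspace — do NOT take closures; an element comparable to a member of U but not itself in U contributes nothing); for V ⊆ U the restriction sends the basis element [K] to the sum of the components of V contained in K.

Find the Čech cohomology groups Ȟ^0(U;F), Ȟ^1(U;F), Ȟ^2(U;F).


Ȟ^0(U;F) ≅ Z,  Ȟ^1(U;F) ≅ Z^2,  Ȟ^2(U;F) ≅ 0

nerve of the cover:
  A1={{b},{f},{a,b},{a,f},{b,c},{b,d},{b,e},{c,f},{d,f},{a,b,e},{a,d,f},{b,c,d},{b,c,e}} A2={{a},{c},{f},{a,b},{a,d},{a,e},{a,f},{b,c},{c,d},{c,e},{c,f},{d,f},{a,b,e},{a,d,f},{b,c,d},{b,c,e}} A3={{b},{d},{e},{f},{a,b},{a,d},{a,e},{a,f},{b,c},{b,d},{b,e},{c,d},{c,e},{c,f},{d,f},{a,b,e},{a,d,f},{b,c,d},{b,c,e}} A4={{e},{f},{a,e},{a,f},{b,e},{c,e},{c,f},{d,f},{a,b,e},{a,d,f},{b,c,e}}
  A12={{f},{a,b},{a,f},{b,c},{c,f},{d,f},{a,b,e},{a,d,f},{b,c,d},{b,c,e}} A13={{b},{f},{a,b},{a,f},{b,c},{b,d},{b,e},{c,f},{d,f},{a,b,e},{a,d,f},{b,c,d},{b,c,e}} A14={{f},{a,f},{b,e},{c,f},{d,f},{a,b,e},{a,d,f},{b,c,e}} A23={{f},{a,b},{a,d},{a,e},{a,f},{b,c},{c,d},{c,e},{c,f},{d,f},{a,b,e},{a,d,f},{b,c,d},{b,c,e}} A24={{f},{a,e},{a,f},{c,e},{c,f},{d,f},{a,b,e},{a,d,f},{b,c,e}} A34={{e},{f},{a,e},{a,f},{b,e},{c,e},{c,f},{d,f},{a,b,e},{a,d,f},{b,c,e}}
  A123={{f},{a,b},{a,f},{b,c},{c,f},{d,f},{a,b,e},{a,d,f},{b,c,d},{b,c,e}} A124={{f},{a,f},{c,f},{d,f},{a,b,e},{a,d,f},{b,c,e}} A134={{f},{a,f},{b,e},{c,f},{d,f},{a,b,e},{a,d,f},{b,c,e}} A234={{f},{a,e},{a,f},{c,e},{c,f},{d,f},{a,b,e},{a,d,f},{b,c,e}}
  A1234={{f},{a,f},{c,f},{d,f},{a,b,e},{a,d,f},{b,c,e}}
components per intersection:
  A1: {{b},{a,b},{b,c},{b,d},{b,e},{a,b,e},{b,c,d},{b,c,e}} {{f},{a,f},{c,f},{d,f},{a,d,f}}
  A2: {{a},{c},{f},{a,b},{a,d},{a,e},{a,f},{b,c},{c,d},{c,e},{c,f},{d,f},{a,b,e},{a,d,f},{b,c,d},{b,c,e}}
  A3: {{b},{d},{e},{f},{a,b},{a,d},{a,e},{a,f},{b,c},{b,d},{b,e},{c,d},{c,e},{c,f},{d,f},{a,b,e},{a,d,f},{b,c,d},{b,c,e}}
  A4: {{e},{a,e},{b,e},{c,e},{a,b,e},{b,c,e}} {{f},{a,f},{c,f},{d,f},{a,d,f}}
  A12: {{f},{a,f},{c,f},{d,f},{a,d,f}} {{a,b},{a,b,e}} {{b,c},{b,c,d},{b,c,e}}
  A13: {{b},{a,b},{b,c},{b,d},{b,e},{a,b,e},{b,c,d},{b,c,e}} {{f},{a,f},{c,f},{d,f},{a,d,f}}
  A14: {{f},{a,f},{c,f},{d,f},{a,d,f}} {{b,e},{a,b,e},{b,c,e}}
  A23: {{f},{a,d},{a,f},{c,f},{d,f},{a,d,f}} {{a,b},{a,e},{a,b,e}} {{b,c},{c,d},{c,e},{b,c,d},{b,c,e}}
  A24: {{f},{a,f},{c,f},{d,f},{a,d,f}} {{a,e},{a,b,e}} {{c,e},{b,c,e}}
  A34: {{e},{a,e},{b,e},{c,e},{a,b,e},{b,c,e}} {{f},{a,f},{c,f},{d,f},{a,d,f}}
  A123: {{f},{a,f},{c,f},{d,f},{a,d,f}} {{a,b},{a,b,e}} {{b,c},{b,c,d},{b,c,e}}
  A124: {{f},{a,f},{c,f},{d,f},{a,d,f}} {{a,b,e}} {{b,c,e}}
  A134: {{f},{a,f},{c,f},{d,f},{a,d,f}} {{b,e},{a,b,e},{b,c,e}}
  A234: {{f},{a,f},{c,f},{d,f},{a,d,f}} {{a,e},{a,b,e}} {{c,e},{b,c,e}}
  A1234: {{f},{a,f},{c,f},{d,f},{a,d,f}} {{a,b,e}} {{b,c,e}}
C dims 6,15,11,3; δ0: rk 5, SNF 1^5; δ1: rk 8, SNF 1^8; δ2: rk 3, SNF 1^3
Ȟ^0 = (6 − 5) − 0 = 1, so Ȟ^0 ≅ Z
Ȟ^1 = (15 − 8) − 5 = 2, so Ȟ^1 ≅ Z^2
Ȟ^2 = (11 − 3) − 8 = 0, so Ȟ^2 ≅ 0


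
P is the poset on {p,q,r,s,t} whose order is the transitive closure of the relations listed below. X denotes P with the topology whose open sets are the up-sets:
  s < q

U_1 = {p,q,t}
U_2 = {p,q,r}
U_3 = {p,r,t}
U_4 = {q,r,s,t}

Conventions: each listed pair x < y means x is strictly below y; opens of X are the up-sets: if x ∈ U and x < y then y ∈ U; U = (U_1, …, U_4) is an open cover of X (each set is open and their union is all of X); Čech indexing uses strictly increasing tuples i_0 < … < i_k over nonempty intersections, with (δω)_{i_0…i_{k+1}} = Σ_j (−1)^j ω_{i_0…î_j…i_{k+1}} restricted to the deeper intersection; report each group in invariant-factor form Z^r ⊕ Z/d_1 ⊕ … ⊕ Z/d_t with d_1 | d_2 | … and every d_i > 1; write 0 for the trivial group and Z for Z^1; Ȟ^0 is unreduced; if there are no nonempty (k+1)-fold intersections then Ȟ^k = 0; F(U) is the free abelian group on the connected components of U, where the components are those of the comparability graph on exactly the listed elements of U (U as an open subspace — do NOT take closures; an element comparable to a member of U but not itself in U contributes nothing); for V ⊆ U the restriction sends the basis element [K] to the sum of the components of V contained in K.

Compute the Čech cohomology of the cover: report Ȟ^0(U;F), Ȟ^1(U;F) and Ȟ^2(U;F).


nerve of the cover:
  U12={p,q} U13={p,t} U14={q,t} U23={p,r} U24={q,r} U34={r,t}
  U123={p} U124={q} U134={t} U234={r}
components per intersection:
  U1: {p} {q} {t}
  U2: {p} {q} {r}
  U3: {p} {r} {t}
  U4: {q,s} {r} {t}
  U12: {p} {q}
  U13: {p} {t}
  U14: {q} {t}
  U23: {p} {r}
  U24: {q} {r}
  U34: {r} {t}
  U123: {p}
  U124: {q}
  U134: {t}
  U234: {r}
C dims 12,12,4; δ0: rk 8, SNF 1^8; δ1: rk 4, SNF 1^4
Ȟ^0 = (12 − 8) − 0 = 4, so Ȟ^0 ≅ Z^4
Ȟ^1 = (12 − 4) − 8 = 0, so Ȟ^1 ≅ 0
Ȟ^2 = (4 − 0) − 4 = 0, so Ȟ^2 ≅ 0

Ȟ^0(U;F) ≅ Z^4,  Ȟ^1(U;F) ≅ 0,  Ȟ^2(U;F) ≅ 0


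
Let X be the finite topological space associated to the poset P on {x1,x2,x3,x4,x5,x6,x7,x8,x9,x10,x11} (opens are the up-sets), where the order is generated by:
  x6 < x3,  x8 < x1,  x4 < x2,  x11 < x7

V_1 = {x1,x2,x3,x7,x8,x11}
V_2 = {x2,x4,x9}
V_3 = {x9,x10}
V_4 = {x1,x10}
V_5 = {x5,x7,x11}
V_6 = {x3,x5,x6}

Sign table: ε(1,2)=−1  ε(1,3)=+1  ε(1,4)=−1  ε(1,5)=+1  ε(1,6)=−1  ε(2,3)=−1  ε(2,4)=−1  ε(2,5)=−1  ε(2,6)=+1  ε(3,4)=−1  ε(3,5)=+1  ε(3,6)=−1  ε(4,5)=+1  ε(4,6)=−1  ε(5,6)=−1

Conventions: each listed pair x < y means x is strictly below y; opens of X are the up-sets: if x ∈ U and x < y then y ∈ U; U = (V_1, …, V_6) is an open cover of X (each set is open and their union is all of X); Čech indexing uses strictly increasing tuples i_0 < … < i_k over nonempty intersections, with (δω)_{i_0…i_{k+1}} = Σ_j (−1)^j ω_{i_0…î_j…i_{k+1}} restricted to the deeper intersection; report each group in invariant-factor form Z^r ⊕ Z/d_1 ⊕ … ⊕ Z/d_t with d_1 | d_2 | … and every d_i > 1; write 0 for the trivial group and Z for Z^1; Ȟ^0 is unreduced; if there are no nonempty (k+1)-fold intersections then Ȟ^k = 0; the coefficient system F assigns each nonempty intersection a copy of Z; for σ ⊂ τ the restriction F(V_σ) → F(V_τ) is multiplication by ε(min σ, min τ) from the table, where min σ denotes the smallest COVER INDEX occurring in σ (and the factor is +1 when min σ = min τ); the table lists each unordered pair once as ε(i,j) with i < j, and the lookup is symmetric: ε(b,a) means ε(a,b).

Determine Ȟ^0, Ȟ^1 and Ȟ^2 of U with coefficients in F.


cover nerve:
  V12={x2} V14={x1} V15={x7,x11} V16={x3} V23={x9} V34={x10} V56={x5}
C dims 6,7; δ0: rk 5, SNF 1^5
Ȟ^0: (6−5)−0=1 ⇒ Z
Ȟ^1: (7−0)−5=2 ⇒ Z^2
Ȟ^2: (0−0)−0=0 ⇒ 0

Ȟ^0 ≅ Z, Ȟ^1 ≅ Z^2, Ȟ^2 ≅ 0


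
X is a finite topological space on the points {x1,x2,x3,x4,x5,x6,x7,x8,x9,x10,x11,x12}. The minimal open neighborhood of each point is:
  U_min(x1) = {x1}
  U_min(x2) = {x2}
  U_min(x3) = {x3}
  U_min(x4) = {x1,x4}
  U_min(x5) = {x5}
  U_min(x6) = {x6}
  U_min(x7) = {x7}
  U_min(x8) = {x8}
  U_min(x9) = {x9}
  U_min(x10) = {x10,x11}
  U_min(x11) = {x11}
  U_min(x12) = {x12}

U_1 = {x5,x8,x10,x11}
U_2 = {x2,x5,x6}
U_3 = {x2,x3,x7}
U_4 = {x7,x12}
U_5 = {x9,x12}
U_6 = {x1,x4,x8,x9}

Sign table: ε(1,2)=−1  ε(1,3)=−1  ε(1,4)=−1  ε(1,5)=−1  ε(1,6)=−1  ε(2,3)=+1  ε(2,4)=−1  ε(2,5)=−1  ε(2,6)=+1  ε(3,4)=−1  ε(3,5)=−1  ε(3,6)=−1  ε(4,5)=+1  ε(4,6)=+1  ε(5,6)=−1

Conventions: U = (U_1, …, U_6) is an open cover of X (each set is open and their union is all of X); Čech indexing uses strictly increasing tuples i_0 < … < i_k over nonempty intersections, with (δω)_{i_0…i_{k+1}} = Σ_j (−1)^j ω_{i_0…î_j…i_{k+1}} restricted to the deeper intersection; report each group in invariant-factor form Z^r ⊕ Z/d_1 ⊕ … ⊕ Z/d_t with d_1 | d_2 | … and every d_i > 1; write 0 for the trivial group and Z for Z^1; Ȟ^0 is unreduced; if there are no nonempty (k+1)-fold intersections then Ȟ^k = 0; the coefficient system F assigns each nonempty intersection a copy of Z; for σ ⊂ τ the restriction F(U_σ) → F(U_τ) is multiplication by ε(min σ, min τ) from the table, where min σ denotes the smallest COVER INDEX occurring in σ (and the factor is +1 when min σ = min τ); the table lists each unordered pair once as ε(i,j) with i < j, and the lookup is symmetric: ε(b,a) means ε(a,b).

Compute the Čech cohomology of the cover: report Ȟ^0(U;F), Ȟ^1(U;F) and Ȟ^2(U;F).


nerve simplices:
  U12={x5} U16={x8} U23={x2} U34={x7} U45={x12} U56={x9}
C dims 6,6; δ0: rk 5, SNF 1^5
degree 0: 6−5−0 = 1 → Ȟ^0 ≅ Z
degree 1: 6−0−5 = 1 → Ȟ^1 ≅ Z
degree 2: 0−0−0 = 0 → Ȟ^2 ≅ 0

Ȟ^0(U;F) ≅ Z,  Ȟ^1(U;F) ≅ Z,  Ȟ^2(U;F) ≅ 0


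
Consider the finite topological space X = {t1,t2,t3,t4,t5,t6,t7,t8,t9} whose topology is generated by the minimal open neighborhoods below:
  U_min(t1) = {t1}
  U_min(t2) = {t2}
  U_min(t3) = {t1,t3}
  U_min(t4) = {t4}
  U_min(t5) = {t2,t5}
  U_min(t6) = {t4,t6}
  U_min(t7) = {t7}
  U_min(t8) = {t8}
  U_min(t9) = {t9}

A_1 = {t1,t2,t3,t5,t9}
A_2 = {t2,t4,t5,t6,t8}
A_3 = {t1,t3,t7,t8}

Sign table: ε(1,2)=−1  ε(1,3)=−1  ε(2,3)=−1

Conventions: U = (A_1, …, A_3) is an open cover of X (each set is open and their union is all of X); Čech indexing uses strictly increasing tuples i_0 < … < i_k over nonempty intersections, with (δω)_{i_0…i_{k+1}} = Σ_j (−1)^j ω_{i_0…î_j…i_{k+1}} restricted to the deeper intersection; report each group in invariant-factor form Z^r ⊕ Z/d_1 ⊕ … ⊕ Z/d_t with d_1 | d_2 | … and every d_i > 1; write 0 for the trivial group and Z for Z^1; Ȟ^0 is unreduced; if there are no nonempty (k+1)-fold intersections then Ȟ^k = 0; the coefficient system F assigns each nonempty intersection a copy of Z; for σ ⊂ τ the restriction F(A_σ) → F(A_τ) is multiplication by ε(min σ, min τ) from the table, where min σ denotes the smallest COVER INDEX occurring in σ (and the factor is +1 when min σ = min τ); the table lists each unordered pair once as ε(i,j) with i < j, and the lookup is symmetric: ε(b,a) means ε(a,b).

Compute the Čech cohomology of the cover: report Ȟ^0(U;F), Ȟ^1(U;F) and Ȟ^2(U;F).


nerve simplices:
  A12={t2,t5} A13={t1,t3} A23={t8}
C dims 3,3; δ0: rk 3, SNF 1^2·2
degree 0: 3−3−0 = 0 → Ȟ^0 ≅ 0
degree 1: 3−0−3 = 0 plus torsion [2] → Ȟ^1 ≅ Z/2
degree 2: 0−0−0 = 0 → Ȟ^2 ≅ 0

Ȟ^0 ≅ 0, Ȟ^1 ≅ Z/2, Ȟ^2 ≅ 0


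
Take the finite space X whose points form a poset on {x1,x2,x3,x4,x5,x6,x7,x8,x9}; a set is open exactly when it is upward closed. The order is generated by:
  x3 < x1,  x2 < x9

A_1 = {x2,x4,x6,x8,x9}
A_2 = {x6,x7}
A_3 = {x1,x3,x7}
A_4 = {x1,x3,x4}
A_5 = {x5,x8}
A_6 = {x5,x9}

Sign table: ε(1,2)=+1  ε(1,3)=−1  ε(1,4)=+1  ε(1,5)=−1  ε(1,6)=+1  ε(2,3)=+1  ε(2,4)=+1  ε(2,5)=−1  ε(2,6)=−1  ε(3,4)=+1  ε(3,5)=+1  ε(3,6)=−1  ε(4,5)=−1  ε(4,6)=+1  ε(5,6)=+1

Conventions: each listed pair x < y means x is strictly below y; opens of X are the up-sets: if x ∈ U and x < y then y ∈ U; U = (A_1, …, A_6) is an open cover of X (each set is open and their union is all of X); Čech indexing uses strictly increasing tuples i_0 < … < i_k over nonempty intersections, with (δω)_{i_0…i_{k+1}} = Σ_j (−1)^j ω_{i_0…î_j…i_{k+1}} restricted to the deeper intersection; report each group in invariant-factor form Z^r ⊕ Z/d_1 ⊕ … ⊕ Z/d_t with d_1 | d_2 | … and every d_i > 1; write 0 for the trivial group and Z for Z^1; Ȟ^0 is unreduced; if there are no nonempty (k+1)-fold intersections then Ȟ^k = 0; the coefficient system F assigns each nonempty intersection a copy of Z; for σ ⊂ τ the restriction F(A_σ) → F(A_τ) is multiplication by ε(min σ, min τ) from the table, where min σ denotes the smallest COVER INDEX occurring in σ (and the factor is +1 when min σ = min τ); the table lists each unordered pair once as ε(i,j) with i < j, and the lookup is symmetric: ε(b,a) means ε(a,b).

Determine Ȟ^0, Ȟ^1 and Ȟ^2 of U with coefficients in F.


intersection data:
  A12={x6} A14={x4} A15={x8} A16={x9} A23={x7} A34={x1,x3} A56={x5}
C dims 6,7; δ0: rk 6, SNF 1^5·2
Ȟ^0 = (6 − 6) − 0 = 0, so Ȟ^0 ≅ 0
Ȟ^1 = (7 − 0) − 6 = 1 plus torsion [2], so Ȟ^1 ≅ Z ⊕ Z/2
Ȟ^2 = (0 − 0) − 0 = 0, so Ȟ^2 ≅ 0

Ȟ^0(U;F) ≅ 0; Ȟ^1(U;F) ≅ Z ⊕ Z/2; Ȟ^2(U;F) ≅ 0


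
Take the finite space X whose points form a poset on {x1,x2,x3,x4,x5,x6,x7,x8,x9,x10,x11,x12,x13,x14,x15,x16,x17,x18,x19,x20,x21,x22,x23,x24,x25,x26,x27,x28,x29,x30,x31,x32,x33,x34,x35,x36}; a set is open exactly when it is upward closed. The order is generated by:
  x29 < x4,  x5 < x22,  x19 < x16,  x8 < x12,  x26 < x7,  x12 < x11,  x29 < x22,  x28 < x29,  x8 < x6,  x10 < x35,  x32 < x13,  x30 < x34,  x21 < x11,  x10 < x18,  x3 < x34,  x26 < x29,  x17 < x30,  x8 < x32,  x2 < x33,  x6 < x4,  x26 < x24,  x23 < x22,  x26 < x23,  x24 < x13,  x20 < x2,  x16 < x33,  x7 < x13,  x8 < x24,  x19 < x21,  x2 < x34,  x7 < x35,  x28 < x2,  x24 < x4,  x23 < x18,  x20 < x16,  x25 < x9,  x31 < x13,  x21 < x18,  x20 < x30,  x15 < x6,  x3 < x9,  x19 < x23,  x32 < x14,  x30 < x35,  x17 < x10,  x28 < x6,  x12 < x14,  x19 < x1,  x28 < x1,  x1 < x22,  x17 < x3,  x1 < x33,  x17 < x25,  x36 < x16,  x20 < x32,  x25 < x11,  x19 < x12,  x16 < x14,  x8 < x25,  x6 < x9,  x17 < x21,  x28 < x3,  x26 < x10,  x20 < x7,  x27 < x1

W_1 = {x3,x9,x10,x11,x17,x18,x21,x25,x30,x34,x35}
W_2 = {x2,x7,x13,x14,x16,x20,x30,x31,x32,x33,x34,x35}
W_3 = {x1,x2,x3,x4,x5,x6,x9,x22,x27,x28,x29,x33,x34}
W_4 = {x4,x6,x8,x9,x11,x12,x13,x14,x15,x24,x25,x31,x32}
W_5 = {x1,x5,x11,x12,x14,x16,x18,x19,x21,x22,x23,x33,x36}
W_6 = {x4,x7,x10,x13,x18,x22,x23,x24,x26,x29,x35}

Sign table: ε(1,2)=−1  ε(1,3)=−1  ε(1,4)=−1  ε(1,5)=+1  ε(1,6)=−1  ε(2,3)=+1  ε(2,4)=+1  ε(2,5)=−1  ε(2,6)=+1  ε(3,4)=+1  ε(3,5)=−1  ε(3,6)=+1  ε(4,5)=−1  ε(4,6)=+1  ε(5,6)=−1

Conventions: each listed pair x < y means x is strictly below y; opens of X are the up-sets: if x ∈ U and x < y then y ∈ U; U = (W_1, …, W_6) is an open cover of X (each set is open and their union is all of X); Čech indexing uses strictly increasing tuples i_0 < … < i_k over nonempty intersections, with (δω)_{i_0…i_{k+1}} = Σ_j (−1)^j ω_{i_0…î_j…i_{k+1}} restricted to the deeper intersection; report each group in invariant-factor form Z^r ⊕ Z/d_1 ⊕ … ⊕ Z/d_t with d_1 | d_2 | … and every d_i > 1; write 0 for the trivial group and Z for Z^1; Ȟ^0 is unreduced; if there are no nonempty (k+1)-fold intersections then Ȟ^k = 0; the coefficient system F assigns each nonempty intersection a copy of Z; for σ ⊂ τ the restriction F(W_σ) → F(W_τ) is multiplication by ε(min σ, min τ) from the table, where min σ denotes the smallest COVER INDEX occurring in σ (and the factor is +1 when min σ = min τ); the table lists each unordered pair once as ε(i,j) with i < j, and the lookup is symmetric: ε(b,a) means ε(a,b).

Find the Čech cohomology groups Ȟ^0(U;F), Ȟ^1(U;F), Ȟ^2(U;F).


Ȟ^0 = Z, Ȟ^1 = 0 and Ȟ^2 = Z/2

nerve of the cover:
  W12={x30,x34,x35} W13={x3,x9,x34} W14={x9,x11,x25} W15={x11,x18,x21} W16={x10,x18,x35} W23={x2,x33,x34} W24={x13,x14,x31,x32} W25={x14,x16,x33} W26={x7,x13,x35} W34={x4,x6,x9} W35={x1,x5,x22,x33} W36={x4,x22,x29} W45={x11,x12,x14} W46={x4,x13,x24} W56={x18,x22,x23}
  W123={x34} W126={x35} W134={x9} W145={x11} W156={x18} W235={x33} W245={x14} W246={x13} W346={x4} W356={x22}
C dims 6,15,10; δ0: rk 5, SNF 1^5; δ1: rk 10, SNF 1^9·2
Ȟ^0 = (6 − 5) − 0 = 1, so Ȟ^0 ≅ Z
Ȟ^1 = (15 − 10) − 5 = 0, so Ȟ^1 ≅ 0
Ȟ^2 = (10 − 0) − 10 = 0 plus torsion [2], so Ȟ^2 ≅ Z/2


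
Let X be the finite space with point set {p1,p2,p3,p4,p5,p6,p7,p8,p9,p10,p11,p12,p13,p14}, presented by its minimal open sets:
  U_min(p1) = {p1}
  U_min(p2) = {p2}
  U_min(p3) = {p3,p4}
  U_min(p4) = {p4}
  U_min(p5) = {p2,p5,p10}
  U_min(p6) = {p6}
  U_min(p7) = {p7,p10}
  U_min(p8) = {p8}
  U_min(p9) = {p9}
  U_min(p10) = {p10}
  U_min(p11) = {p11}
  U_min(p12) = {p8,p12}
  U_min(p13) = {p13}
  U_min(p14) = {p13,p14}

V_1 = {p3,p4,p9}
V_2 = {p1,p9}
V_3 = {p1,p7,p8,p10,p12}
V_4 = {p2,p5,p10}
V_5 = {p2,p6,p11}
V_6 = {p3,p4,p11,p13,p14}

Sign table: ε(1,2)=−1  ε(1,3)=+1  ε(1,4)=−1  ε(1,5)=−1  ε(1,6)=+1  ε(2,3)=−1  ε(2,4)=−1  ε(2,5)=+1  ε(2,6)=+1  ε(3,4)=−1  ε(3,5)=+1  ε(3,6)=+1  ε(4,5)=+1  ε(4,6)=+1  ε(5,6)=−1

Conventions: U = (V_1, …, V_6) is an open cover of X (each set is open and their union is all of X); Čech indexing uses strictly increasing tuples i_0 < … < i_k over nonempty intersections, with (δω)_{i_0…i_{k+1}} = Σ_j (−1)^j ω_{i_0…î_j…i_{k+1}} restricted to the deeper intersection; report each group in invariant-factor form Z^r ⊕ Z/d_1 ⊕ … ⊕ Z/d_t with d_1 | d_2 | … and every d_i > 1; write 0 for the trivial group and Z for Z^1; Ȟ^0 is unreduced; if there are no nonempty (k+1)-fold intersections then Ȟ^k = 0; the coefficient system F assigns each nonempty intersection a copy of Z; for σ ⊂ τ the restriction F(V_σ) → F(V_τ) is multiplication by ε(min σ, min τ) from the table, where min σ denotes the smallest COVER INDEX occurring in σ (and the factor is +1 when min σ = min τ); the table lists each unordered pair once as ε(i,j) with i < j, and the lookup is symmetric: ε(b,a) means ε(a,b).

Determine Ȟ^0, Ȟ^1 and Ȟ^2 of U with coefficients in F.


Ȟ^0 ≅ Z, Ȟ^1 ≅ Z and Ȟ^2 ≅ 0

nonempty overlaps:
  V12={p9} V16={p3,p4} V23={p1} V34={p10} V45={p2} V56={p11}
C dims 6,6; δ0: rk 5, SNF 1^5
degree 0: 6−5−0 = 1 → Ȟ^0 ≅ Z
degree 1: 6−0−5 = 1 → Ȟ^1 ≅ Z
degree 2: 0−0−0 = 0 → Ȟ^2 ≅ 0


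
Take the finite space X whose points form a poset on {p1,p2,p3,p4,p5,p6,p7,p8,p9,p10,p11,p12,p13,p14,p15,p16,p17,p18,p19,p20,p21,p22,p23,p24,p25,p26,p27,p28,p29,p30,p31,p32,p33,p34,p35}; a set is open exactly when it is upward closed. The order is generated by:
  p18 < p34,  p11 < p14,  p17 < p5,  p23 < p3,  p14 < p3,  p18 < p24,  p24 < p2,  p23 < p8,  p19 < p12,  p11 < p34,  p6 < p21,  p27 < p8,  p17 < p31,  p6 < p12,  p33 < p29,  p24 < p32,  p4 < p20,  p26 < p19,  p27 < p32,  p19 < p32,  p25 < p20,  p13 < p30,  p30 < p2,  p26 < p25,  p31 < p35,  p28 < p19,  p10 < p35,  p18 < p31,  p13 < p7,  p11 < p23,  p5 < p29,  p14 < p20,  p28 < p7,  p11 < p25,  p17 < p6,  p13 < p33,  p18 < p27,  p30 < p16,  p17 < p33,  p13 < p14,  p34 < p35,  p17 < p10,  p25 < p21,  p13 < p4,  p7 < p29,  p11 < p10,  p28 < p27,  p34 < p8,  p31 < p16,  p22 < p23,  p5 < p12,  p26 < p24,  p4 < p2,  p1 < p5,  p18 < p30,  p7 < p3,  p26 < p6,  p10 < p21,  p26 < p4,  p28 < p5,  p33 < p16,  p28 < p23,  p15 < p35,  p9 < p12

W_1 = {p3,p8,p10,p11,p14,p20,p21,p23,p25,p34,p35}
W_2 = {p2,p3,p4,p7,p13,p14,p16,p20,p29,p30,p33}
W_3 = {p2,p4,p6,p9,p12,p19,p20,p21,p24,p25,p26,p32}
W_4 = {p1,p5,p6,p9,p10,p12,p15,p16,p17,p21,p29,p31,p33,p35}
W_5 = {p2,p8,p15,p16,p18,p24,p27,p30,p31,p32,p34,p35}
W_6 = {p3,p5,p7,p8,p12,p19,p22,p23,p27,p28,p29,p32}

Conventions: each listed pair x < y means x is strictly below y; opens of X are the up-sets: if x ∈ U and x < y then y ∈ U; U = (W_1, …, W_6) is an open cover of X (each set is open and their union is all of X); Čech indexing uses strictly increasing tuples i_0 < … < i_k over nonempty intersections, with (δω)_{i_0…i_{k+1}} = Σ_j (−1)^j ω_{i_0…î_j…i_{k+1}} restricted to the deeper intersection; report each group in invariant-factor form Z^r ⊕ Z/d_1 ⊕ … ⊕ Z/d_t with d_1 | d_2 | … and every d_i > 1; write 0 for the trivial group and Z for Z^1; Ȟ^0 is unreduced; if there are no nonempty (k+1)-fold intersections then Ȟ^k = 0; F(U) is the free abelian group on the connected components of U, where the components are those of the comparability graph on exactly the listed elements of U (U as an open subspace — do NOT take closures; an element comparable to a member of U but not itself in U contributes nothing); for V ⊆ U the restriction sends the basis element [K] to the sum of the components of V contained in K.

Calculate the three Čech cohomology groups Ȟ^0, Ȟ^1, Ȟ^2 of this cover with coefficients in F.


Ȟ^0 ≅ Z; Ȟ^1 ≅ 0; Ȟ^2 ≅ Z/2

intersection data:
  W12={p3,p14,p20} W13={p20,p21,p25} W14={p10,p21,p35} W15={p8,p34,p35} W16={p3,p8,p23} W23={p2,p4,p20} W24={p16,p29,p33} W25={p2,p16,p30} W26={p3,p7,p29} W34={p6,p9,p12,p21} W35={p2,p24,p32} W36={p12,p19,p32} W45={p15,p16,p31,p35} W46={p5,p12,p29} W56={p8,p27,p32}
  W123={p20} W126={p3} W134={p21} W145={p35} W156={p8} W235={p2} W245={p16} W246={p29} W346={p12} W356={p32}
components per intersection:
  W1: {p3,p8,p10,p11,p14,p20,p21,p23,p25,p34,p35}
  W2: {p2,p3,p4,p7,p13,p14,p16,p20,p29,p30,p33}
  W3: {p2,p4,p6,p9,p12,p19,p20,p21,p24,p25,p26,p32}
  W4: {p1,p5,p6,p9,p10,p12,p15,p16,p17,p21,p29,p31,p33,p35}
  W5: {p2,p8,p15,p16,p18,p24,p27,p30,p31,p32,p34,p35}
  W6: {p3,p5,p7,p8,p12,p19,p22,p23,p27,p28,p29,p32}
  W12: {p3,p14,p20}
  W13: {p20,p21,p25}
  W14: {p10,p21,p35}
  W15: {p8,p34,p35}
  W16: {p3,p8,p23}
  W23: {p2,p4,p20}
  W24: {p16,p29,p33}
  W25: {p2,p16,p30}
  W26: {p3,p7,p29}
  W34: {p6,p9,p12,p21}
  W35: {p2,p24,p32}
  W36: {p12,p19,p32}
  W45: {p15,p16,p31,p35}
  W46: {p5,p12,p29}
  W56: {p8,p27,p32}
  W123: {p20}
  W126: {p3}
  W134: {p21}
  W145: {p35}
  W156: {p8}
  W235: {p2}
  W245: {p16}
  W246: {p29}
  W346: {p12}
  W356: {p32}
C dims 6,15,10; δ0: rk 5, SNF 1^5; δ1: rk 10, SNF 1^9·2
Ȟ^0 = (6 − 5) − 0 = 1, so Ȟ^0 ≅ Z
Ȟ^1 = (15 − 10) − 5 = 0, so Ȟ^1 ≅ 0
Ȟ^2 = (10 − 0) − 10 = 0 plus torsion [2], so Ȟ^2 ≅ Z/2


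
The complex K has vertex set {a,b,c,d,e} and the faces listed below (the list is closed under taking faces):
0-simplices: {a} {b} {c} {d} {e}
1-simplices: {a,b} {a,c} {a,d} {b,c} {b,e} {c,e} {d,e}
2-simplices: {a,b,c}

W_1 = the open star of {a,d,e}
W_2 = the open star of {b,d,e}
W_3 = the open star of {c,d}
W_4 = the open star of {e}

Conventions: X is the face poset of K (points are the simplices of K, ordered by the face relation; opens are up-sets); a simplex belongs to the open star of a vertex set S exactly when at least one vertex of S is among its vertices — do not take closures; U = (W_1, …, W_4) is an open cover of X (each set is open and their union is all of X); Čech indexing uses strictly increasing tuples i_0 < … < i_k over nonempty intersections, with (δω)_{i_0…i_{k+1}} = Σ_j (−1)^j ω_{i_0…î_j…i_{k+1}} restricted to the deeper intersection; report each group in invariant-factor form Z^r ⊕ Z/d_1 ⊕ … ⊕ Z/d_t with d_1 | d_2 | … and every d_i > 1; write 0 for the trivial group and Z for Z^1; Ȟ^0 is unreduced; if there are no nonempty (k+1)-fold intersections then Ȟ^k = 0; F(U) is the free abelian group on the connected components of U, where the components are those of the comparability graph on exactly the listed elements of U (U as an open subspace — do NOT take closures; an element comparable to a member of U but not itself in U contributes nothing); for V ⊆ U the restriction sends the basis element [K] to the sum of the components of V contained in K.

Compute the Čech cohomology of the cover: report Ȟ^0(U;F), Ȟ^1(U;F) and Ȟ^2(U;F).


Ȟ^0(U;F) ≅ Z, Ȟ^1(U;F) ≅ Z^2 and Ȟ^2(U;F) ≅ 0

cover nerve:
  W1={{a},{d},{e},{a,b},{a,c},{a,d},{b,e},{c,e},{d,e},{a,b,c}} W2={{b},{d},{e},{a,b},{a,d},{b,c},{b,e},{c,e},{d,e},{a,b,c}} W3={{c},{d},{a,c},{a,d},{b,c},{c,e},{d,e},{a,b,c}} W4={{e},{b,e},{c,e},{d,e}}
  W12={{d},{e},{a,b},{a,d},{b,e},{c,e},{d,e},{a,b,c}} W13={{d},{a,c},{a,d},{c,e},{d,e},{a,b,c}} W14={{e},{b,e},{c,e},{d,e}} W23={{d},{a,d},{b,c},{c,e},{d,e},{a,b,c}} W24={{e},{b,e},{c,e},{d,e}} W34={{c,e},{d,e}}
  W123={{d},{a,d},{c,e},{d,e},{a,b,c}} W124={{e},{b,e},{c,e},{d,e}} W134={{c,e},{d,e}} W234={{c,e},{d,e}}
  W1234={{c,e},{d,e}}
components per intersection:
  W1: {{a},{d},{e},{a,b},{a,c},{a,d},{b,e},{c,e},{d,e},{a,b,c}}
  W2: {{b},{d},{e},{a,b},{a,d},{b,c},{b,e},{c,e},{d,e},{a,b,c}}
  W3: {{c},{a,c},{b,c},{c,e},{a,b,c}} {{d},{a,d},{d,e}}
  W4: {{e},{b,e},{c,e},{d,e}}
  W12: {{d},{e},{a,d},{b,e},{c,e},{d,e}} {{a,b},{a,b,c}}
  W13: {{d},{a,d},{d,e}} {{a,c},{a,b,c}} {{c,e}}
  W14: {{e},{b,e},{c,e},{d,e}}
  W23: {{d},{a,d},{d,e}} {{b,c},{a,b,c}} {{c,e}}
  W24: {{e},{b,e},{c,e},{d,e}}
  W34: {{c,e}} {{d,e}}
  W123: {{d},{a,d},{d,e}} {{c,e}} {{a,b,c}}
  W124: {{e},{b,e},{c,e},{d,e}}
  W134: {{c,e}} {{d,e}}
  W234: {{c,e}} {{d,e}}
  W1234: {{c,e}} {{d,e}}
C dims 5,12,8,2; δ0: rk 4, SNF 1^4; δ1: rk 6, SNF 1^6; δ2: rk 2, SNF 1^2
Ȟ^0: (5−4)−0=1 ⇒ Z
Ȟ^1: (12−6)−4=2 ⇒ Z^2
Ȟ^2: (8−2)−6=0 ⇒ 0
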